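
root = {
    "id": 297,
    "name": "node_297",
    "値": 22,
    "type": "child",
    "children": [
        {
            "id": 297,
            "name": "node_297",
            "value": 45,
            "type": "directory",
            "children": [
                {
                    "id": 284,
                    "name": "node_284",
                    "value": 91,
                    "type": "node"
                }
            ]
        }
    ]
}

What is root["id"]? 297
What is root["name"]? "node_297"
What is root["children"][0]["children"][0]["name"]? "node_284"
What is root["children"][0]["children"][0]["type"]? "node"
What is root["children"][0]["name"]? "node_297"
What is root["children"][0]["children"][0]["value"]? 91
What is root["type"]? "child"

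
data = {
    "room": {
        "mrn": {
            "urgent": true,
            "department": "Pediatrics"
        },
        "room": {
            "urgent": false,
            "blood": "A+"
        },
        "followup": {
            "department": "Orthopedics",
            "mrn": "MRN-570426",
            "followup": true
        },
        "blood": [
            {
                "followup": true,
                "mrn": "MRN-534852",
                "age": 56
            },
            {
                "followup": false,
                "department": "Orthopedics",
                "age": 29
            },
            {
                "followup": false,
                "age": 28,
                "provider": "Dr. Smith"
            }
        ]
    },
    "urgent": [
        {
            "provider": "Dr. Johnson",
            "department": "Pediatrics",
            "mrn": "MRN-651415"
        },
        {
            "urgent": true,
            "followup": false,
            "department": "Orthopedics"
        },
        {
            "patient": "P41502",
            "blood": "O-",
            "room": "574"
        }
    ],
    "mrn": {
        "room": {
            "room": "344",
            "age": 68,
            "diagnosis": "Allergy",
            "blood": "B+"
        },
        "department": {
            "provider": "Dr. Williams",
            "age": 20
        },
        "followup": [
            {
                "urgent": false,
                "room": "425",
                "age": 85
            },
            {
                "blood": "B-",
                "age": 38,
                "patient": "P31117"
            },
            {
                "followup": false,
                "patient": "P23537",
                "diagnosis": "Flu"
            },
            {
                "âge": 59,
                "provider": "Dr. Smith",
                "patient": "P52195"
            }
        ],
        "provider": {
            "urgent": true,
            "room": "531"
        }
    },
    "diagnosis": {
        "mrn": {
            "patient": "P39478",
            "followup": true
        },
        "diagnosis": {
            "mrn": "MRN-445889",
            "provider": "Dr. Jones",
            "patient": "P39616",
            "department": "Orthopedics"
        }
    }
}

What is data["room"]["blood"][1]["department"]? "Orthopedics"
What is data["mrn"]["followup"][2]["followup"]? False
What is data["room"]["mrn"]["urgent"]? True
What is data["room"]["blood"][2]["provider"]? "Dr. Smith"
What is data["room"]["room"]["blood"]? "A+"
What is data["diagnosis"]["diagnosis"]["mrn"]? "MRN-445889"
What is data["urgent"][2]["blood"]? "O-"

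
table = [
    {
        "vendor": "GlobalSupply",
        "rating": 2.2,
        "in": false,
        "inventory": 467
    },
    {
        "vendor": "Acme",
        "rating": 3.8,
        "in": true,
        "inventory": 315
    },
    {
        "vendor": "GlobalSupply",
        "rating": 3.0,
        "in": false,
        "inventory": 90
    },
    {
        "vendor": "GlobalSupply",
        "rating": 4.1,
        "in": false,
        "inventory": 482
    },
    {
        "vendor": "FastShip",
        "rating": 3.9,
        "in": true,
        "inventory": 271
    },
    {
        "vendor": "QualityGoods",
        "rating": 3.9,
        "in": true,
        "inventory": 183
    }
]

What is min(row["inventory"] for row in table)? 90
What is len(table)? 6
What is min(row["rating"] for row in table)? 2.2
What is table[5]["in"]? True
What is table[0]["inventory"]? 467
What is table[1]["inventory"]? 315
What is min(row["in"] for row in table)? False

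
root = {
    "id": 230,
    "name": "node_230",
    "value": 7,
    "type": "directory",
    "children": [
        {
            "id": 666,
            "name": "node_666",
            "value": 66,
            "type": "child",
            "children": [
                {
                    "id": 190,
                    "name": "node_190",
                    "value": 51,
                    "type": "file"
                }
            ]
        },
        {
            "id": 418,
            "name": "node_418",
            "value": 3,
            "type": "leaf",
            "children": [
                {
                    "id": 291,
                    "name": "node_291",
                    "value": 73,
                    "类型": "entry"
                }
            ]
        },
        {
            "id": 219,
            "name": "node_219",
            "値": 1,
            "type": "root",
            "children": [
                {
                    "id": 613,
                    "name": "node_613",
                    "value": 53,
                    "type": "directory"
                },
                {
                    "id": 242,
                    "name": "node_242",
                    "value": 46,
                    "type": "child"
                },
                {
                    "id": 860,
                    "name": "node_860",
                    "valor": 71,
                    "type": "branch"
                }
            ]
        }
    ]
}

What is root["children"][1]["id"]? 418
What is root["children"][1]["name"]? "node_418"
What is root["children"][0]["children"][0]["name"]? "node_190"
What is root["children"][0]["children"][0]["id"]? 190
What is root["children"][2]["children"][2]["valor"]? 71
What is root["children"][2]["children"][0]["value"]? 53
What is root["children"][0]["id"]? 666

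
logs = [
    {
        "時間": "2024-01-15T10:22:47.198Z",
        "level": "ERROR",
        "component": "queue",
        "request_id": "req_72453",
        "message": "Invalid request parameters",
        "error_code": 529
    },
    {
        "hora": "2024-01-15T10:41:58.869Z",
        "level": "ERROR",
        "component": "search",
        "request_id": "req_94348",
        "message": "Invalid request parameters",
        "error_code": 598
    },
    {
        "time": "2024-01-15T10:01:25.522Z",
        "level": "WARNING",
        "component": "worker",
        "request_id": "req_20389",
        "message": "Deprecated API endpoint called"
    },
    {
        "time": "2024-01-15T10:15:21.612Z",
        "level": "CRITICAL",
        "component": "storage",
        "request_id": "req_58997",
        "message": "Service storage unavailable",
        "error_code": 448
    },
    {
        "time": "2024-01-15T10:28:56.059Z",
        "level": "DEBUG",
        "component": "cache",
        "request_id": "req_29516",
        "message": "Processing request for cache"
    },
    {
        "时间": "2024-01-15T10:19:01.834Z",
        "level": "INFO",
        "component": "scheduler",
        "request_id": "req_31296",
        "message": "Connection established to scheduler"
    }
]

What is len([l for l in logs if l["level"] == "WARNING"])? 1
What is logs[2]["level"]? "WARNING"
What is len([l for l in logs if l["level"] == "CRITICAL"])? 1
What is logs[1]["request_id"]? "req_94348"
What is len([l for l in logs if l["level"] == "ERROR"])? 2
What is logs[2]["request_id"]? "req_20389"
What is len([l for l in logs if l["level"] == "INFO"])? 1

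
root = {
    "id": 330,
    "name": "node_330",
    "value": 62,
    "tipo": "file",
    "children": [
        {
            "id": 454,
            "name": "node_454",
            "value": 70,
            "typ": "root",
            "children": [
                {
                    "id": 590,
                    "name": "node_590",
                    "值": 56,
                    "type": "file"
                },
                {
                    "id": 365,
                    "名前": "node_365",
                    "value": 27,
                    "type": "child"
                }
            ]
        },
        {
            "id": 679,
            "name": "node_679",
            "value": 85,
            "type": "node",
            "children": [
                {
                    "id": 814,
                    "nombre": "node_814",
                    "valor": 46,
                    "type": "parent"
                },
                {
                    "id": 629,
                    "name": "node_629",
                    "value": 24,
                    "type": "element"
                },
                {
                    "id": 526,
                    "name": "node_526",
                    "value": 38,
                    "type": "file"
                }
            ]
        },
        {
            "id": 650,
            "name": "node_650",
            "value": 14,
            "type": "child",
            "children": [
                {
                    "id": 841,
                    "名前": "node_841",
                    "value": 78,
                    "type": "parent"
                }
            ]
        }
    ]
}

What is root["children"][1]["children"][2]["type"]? "file"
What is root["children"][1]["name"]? "node_679"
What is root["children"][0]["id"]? 454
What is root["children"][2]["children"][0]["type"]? "parent"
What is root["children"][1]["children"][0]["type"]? "parent"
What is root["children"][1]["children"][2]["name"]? "node_526"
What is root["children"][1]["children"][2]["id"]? 526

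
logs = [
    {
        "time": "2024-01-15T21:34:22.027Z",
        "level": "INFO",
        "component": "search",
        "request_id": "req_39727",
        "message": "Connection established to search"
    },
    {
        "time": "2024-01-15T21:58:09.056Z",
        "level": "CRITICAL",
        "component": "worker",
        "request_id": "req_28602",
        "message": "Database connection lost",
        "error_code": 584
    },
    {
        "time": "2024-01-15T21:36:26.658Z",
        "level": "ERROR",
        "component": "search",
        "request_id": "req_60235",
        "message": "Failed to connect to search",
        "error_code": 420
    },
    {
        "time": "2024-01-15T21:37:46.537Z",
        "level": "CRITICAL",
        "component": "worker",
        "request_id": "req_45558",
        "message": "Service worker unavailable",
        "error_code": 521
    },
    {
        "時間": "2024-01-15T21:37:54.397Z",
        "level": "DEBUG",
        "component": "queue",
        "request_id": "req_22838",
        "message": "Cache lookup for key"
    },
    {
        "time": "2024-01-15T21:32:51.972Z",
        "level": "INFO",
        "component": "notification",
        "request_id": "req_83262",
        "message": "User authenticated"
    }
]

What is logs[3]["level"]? "CRITICAL"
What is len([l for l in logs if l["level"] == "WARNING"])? 0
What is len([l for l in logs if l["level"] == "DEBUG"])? 1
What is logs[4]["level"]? "DEBUG"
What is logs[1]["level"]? "CRITICAL"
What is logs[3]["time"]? "2024-01-15T21:37:46.537Z"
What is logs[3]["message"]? "Service worker unavailable"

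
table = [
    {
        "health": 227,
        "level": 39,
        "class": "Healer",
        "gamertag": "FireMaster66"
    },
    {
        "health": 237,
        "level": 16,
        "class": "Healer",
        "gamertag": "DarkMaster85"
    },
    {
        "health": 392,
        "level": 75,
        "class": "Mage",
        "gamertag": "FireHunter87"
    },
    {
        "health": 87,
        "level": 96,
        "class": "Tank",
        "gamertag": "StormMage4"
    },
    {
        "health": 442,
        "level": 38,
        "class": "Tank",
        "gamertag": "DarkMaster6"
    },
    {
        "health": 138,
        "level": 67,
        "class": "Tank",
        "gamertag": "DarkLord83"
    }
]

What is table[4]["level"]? 38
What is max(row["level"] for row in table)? 96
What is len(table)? 6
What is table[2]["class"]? "Mage"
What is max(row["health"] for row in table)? 442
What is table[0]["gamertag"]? "FireMaster66"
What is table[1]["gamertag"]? "DarkMaster85"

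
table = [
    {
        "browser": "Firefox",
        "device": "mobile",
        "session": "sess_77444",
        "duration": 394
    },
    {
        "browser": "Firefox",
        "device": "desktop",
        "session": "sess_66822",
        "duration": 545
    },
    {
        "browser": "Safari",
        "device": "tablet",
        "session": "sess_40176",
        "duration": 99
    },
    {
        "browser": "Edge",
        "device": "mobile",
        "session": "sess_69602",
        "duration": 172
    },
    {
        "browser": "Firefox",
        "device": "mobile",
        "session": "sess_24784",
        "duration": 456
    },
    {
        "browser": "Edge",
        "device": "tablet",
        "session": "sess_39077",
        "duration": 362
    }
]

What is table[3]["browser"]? "Edge"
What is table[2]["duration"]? 99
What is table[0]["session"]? "sess_77444"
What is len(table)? 6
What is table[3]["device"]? "mobile"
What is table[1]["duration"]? 545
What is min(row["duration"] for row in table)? 99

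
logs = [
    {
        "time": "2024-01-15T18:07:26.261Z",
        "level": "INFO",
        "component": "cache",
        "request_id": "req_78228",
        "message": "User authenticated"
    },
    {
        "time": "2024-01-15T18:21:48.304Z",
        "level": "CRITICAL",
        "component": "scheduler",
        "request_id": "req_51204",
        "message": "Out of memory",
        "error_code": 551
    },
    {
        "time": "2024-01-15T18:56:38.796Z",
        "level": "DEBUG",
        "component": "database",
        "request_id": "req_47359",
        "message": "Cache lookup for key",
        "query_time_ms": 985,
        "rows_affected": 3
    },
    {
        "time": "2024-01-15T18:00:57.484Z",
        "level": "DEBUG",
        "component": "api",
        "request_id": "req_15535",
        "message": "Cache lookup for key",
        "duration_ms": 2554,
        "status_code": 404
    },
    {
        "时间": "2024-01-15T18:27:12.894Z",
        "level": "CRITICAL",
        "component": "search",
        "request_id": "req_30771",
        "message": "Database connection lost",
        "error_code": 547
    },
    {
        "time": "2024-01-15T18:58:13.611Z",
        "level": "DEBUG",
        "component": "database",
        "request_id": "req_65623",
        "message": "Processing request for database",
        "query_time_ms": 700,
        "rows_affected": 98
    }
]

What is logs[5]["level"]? "DEBUG"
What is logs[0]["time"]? "2024-01-15T18:07:26.261Z"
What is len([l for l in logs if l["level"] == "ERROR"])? 0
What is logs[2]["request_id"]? "req_47359"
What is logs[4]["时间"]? "2024-01-15T18:27:12.894Z"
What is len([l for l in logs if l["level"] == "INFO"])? 1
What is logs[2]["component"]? "database"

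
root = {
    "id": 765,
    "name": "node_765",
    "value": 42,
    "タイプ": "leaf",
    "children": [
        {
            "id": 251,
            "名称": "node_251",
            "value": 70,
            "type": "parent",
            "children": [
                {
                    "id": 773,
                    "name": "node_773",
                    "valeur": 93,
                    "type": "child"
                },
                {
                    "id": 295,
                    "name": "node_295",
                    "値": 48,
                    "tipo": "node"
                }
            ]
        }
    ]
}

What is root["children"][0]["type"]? "parent"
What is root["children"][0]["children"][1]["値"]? 48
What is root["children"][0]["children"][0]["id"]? 773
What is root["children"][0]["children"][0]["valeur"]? 93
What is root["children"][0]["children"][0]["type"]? "child"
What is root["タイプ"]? "leaf"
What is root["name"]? "node_765"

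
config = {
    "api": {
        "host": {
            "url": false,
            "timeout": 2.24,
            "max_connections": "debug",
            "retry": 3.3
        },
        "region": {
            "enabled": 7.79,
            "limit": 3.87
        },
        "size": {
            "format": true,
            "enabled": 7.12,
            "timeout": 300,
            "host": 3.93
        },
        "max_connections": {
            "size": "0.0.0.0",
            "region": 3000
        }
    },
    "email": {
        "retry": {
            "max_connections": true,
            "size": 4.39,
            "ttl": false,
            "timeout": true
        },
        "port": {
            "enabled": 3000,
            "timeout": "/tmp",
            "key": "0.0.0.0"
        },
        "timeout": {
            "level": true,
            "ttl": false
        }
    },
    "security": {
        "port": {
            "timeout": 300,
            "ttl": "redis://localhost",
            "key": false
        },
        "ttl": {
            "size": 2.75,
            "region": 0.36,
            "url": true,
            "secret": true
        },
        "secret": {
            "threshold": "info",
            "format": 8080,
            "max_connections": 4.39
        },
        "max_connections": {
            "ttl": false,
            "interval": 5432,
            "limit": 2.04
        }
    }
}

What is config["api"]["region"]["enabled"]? 7.79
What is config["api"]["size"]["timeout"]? 300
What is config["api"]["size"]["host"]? 3.93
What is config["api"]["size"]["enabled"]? 7.12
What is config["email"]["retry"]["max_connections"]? True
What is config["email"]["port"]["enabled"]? 3000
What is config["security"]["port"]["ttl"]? "redis://localhost"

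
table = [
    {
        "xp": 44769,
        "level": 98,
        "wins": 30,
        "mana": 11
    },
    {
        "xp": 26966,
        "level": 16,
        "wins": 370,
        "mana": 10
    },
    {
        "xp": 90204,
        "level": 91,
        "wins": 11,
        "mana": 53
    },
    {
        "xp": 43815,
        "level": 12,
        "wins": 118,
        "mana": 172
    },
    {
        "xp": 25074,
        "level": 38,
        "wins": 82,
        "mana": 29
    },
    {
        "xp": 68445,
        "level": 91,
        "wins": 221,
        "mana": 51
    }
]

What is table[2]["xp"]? 90204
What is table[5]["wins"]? 221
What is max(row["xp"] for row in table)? 90204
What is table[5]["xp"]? 68445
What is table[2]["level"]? 91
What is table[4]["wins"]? 82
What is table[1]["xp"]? 26966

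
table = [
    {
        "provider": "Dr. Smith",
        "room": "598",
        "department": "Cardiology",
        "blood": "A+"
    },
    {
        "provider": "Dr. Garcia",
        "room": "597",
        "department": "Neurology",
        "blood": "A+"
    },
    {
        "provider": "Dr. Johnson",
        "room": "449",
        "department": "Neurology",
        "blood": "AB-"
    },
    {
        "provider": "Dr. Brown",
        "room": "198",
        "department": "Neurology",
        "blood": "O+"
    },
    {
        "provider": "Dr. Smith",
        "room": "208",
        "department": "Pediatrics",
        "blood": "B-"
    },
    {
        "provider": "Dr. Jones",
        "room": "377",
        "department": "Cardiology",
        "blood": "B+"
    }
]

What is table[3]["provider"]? "Dr. Brown"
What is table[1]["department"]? "Neurology"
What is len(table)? 6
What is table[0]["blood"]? "A+"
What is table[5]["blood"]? "B+"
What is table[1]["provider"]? "Dr. Garcia"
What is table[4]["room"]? "208"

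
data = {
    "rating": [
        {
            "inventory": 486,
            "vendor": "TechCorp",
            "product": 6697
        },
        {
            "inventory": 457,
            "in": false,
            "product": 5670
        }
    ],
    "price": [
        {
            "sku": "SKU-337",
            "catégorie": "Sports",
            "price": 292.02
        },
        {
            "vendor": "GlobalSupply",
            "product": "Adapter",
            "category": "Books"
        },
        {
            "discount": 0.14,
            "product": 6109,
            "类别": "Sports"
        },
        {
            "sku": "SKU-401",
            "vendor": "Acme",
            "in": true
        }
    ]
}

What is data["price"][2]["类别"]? "Sports"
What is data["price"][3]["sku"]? "SKU-401"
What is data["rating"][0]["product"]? 6697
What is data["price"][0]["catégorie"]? "Sports"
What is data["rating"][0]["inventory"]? 486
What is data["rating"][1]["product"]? 5670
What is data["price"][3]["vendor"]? "Acme"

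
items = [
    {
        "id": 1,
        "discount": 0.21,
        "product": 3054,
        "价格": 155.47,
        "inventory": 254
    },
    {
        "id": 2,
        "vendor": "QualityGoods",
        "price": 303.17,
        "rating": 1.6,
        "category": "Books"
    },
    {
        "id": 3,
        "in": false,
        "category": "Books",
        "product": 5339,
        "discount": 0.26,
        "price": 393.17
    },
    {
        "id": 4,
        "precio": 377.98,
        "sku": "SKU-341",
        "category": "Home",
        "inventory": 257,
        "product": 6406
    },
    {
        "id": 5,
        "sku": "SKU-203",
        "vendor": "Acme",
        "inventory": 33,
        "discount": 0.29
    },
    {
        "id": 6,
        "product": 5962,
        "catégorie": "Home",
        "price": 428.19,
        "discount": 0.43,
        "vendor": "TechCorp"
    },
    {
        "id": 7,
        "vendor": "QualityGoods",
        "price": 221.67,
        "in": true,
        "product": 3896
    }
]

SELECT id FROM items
[1, 2, 3, 4, 5, 6, 7]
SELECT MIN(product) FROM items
3054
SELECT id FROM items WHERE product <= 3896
[1, 7]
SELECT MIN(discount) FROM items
0.21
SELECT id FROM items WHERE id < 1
[]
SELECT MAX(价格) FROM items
155.47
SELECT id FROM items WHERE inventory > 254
[4]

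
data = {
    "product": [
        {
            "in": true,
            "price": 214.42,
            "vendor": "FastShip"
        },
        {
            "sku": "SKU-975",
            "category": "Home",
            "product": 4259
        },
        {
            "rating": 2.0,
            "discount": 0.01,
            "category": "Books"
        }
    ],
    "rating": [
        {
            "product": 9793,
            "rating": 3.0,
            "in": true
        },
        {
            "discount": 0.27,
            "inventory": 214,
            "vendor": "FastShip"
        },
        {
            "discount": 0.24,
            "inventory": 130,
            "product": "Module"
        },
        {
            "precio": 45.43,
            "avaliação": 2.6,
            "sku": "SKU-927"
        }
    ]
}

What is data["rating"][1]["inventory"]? 214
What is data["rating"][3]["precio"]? 45.43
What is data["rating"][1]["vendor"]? "FastShip"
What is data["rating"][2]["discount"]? 0.24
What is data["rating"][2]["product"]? "Module"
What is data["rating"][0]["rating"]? 3.0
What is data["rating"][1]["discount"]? 0.27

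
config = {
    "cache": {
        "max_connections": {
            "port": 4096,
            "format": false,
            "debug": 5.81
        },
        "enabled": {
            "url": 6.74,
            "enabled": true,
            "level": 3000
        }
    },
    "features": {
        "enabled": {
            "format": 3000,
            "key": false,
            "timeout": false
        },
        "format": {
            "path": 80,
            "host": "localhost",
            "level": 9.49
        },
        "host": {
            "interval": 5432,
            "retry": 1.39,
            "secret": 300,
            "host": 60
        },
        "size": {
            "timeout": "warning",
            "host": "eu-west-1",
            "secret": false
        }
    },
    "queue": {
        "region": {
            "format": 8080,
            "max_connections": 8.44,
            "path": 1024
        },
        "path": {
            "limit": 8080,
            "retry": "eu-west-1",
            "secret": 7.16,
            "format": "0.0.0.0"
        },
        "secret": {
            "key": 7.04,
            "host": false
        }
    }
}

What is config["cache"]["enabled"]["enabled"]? True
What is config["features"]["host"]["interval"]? 5432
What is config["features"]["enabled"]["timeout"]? False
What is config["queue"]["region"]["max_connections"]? 8.44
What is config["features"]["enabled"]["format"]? 3000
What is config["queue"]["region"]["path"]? 1024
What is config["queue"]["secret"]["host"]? False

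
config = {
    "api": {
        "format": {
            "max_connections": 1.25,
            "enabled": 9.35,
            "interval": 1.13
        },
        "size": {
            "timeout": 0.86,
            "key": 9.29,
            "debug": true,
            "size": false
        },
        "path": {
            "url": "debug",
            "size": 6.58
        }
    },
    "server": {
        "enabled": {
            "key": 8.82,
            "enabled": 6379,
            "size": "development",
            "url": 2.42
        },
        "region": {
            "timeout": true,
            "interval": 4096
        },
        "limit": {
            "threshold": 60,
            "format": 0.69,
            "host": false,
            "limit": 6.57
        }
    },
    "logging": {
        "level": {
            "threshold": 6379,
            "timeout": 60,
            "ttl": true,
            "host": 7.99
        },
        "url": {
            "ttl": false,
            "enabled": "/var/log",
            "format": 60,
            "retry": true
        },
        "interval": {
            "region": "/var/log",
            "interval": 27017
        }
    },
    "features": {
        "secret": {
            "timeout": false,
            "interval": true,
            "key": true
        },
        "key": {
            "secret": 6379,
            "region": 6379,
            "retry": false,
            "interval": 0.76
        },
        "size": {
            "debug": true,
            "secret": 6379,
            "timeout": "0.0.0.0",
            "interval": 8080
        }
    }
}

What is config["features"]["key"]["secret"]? 6379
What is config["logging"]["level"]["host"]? 7.99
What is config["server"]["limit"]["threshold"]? 60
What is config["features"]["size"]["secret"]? 6379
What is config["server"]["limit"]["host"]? False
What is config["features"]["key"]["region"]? 6379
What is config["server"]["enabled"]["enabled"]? 6379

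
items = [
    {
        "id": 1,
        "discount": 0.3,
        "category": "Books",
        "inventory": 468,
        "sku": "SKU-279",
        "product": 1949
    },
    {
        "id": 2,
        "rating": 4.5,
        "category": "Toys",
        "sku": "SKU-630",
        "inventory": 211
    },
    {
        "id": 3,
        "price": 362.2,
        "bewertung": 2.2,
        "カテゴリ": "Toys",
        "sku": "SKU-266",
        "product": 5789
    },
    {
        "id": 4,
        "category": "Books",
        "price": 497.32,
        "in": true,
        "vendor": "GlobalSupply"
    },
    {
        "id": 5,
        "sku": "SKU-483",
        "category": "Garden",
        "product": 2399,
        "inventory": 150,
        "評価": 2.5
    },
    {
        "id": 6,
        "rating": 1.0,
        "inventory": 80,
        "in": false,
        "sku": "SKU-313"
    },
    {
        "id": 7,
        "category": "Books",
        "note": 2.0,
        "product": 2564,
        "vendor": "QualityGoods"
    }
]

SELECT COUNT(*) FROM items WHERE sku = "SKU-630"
1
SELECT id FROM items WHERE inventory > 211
[1]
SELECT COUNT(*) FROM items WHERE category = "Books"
3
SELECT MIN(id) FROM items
1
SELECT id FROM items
[1, 2, 3, 4, 5, 6, 7]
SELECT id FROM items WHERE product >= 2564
[3, 7]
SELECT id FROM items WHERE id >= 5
[5, 6, 7]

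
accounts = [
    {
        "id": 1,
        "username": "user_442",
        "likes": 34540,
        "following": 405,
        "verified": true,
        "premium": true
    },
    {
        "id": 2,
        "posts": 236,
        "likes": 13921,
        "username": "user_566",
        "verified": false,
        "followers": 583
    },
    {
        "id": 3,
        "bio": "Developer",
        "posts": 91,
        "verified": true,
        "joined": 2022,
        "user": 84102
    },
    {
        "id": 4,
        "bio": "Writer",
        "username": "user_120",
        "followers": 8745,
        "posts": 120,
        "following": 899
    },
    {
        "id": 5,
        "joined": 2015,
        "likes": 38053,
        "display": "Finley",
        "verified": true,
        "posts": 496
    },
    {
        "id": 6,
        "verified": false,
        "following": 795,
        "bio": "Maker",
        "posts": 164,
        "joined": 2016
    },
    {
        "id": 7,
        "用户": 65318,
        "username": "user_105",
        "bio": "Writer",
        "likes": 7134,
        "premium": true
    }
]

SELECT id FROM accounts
[1, 2, 3, 4, 5, 6, 7]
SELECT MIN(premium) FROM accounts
True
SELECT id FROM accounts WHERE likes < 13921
[7]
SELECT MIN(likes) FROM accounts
7134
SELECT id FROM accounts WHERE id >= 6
[6, 7]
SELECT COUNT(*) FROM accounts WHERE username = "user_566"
1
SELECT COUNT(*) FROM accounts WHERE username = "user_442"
1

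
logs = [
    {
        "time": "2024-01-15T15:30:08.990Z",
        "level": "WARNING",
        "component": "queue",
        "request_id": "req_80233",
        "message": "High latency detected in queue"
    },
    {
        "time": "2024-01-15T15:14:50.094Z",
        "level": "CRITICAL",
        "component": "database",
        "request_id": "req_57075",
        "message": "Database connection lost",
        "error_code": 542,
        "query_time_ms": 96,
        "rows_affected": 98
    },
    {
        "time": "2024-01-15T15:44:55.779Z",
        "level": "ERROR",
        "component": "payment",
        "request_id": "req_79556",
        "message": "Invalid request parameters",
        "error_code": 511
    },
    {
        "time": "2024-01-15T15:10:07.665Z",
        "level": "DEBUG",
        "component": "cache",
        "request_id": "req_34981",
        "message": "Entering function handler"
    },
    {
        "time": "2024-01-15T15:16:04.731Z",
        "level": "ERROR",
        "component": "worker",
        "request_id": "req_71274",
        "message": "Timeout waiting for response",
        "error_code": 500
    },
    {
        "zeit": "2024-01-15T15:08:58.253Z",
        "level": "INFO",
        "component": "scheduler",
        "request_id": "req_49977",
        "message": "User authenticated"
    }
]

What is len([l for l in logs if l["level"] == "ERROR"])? 2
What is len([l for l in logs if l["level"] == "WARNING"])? 1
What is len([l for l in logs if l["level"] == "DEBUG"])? 1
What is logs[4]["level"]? "ERROR"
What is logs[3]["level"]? "DEBUG"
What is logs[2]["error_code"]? 511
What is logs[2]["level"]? "ERROR"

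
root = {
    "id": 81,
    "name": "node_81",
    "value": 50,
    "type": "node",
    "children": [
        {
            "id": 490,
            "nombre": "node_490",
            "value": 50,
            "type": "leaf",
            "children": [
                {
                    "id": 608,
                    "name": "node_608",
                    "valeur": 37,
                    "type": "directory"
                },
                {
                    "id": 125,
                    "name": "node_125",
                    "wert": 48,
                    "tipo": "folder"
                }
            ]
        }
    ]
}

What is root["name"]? "node_81"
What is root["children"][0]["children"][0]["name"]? "node_608"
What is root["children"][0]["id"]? 490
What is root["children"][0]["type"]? "leaf"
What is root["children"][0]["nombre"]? "node_490"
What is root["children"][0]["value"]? 50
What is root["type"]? "node"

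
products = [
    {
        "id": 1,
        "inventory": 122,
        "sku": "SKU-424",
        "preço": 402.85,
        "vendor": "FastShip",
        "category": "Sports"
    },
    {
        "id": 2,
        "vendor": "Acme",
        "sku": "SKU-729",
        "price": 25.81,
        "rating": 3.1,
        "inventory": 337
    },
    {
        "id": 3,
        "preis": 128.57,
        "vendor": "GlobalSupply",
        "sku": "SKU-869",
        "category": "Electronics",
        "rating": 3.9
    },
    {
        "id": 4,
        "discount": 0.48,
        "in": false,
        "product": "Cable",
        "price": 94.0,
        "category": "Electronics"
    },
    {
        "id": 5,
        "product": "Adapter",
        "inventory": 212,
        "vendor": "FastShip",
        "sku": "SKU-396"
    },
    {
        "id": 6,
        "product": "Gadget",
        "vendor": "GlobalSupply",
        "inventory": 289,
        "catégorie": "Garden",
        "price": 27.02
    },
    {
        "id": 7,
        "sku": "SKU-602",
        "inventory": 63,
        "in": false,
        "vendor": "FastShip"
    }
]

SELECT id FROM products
[1, 2, 3, 4, 5, 6, 7]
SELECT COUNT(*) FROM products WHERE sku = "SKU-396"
1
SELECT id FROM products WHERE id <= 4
[1, 2, 3, 4]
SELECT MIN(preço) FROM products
402.85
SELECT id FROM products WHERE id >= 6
[6, 7]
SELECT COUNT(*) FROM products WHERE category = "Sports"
1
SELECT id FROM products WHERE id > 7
[]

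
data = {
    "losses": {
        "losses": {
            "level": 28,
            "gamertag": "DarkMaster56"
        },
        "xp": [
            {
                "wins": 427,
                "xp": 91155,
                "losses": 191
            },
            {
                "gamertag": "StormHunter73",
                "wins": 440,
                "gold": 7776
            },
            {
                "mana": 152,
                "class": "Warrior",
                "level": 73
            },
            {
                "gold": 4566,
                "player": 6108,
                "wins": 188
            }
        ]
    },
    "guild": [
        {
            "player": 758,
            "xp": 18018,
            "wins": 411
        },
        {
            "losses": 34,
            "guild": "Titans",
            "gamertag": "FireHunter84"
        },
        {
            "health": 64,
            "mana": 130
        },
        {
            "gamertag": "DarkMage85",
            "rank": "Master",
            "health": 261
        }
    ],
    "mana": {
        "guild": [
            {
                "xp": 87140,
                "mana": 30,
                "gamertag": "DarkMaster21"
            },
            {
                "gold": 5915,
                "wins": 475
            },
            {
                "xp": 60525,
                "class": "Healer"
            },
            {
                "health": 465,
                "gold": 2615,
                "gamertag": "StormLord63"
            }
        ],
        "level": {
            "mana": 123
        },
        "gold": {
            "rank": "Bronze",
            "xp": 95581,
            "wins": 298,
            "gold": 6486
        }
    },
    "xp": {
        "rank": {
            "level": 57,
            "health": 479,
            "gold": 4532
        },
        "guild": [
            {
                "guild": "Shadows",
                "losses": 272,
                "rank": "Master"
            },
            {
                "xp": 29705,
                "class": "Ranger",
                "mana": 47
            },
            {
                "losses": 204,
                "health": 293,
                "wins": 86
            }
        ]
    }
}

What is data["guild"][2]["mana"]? 130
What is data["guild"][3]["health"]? 261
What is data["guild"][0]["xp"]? 18018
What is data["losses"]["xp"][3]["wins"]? 188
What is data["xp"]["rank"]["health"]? 479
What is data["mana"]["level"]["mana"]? 123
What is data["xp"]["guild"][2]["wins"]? 86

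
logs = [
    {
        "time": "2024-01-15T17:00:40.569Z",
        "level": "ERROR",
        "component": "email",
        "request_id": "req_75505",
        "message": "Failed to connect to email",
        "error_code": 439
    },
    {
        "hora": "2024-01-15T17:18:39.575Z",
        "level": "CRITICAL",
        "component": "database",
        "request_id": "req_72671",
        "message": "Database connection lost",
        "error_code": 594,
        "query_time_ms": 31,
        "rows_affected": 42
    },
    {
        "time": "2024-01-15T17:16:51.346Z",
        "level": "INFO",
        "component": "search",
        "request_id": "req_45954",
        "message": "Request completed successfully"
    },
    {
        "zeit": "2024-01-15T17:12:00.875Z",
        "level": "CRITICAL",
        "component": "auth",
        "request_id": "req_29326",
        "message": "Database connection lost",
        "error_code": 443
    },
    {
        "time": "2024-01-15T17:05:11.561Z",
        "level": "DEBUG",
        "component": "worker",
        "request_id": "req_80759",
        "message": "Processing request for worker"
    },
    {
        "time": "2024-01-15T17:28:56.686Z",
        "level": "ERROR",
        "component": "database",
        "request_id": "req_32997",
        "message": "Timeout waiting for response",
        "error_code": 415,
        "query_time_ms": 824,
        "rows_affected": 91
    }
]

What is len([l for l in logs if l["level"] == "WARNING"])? 0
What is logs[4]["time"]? "2024-01-15T17:05:11.561Z"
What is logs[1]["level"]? "CRITICAL"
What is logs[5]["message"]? "Timeout waiting for response"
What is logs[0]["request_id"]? "req_75505"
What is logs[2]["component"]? "search"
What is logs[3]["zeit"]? "2024-01-15T17:12:00.875Z"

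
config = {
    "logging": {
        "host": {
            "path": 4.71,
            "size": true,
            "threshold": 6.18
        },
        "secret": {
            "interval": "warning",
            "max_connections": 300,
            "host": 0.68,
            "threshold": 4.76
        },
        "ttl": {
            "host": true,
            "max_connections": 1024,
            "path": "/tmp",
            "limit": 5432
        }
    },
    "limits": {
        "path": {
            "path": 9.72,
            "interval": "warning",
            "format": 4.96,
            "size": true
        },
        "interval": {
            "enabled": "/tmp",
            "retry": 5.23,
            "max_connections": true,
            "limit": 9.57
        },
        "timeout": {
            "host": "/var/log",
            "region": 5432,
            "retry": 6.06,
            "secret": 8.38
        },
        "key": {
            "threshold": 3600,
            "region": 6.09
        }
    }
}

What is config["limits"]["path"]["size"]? True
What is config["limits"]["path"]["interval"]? "warning"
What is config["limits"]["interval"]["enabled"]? "/tmp"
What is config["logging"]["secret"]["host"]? 0.68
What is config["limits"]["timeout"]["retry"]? 6.06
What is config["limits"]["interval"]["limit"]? 9.57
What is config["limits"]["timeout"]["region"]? 5432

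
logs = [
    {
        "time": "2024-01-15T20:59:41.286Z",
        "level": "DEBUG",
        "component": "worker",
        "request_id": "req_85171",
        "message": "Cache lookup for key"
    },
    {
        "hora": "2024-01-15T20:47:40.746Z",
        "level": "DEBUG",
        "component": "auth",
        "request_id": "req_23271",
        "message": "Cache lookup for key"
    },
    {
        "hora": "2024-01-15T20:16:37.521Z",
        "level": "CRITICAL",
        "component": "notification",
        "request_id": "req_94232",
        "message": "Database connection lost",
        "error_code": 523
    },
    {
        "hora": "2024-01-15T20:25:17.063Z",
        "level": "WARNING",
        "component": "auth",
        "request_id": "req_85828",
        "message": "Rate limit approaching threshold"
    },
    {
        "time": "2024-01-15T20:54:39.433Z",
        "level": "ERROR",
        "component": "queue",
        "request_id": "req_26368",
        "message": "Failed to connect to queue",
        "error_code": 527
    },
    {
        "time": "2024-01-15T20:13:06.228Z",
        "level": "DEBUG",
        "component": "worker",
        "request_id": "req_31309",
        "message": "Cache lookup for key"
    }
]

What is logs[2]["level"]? "CRITICAL"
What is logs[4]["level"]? "ERROR"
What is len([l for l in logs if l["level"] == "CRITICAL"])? 1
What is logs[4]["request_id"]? "req_26368"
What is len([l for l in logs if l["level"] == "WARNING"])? 1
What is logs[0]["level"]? "DEBUG"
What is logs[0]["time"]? "2024-01-15T20:59:41.286Z"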